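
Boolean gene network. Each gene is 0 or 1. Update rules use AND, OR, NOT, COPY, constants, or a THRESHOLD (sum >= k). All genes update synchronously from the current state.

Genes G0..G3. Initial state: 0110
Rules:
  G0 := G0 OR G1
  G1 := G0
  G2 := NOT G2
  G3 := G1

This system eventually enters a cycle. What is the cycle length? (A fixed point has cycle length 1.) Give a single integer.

Answer: 2

Derivation:
Step 0: 0110
Step 1: G0=G0|G1=0|1=1 G1=G0=0 G2=NOT G2=NOT 1=0 G3=G1=1 -> 1001
Step 2: G0=G0|G1=1|0=1 G1=G0=1 G2=NOT G2=NOT 0=1 G3=G1=0 -> 1110
Step 3: G0=G0|G1=1|1=1 G1=G0=1 G2=NOT G2=NOT 1=0 G3=G1=1 -> 1101
Step 4: G0=G0|G1=1|1=1 G1=G0=1 G2=NOT G2=NOT 0=1 G3=G1=1 -> 1111
Step 5: G0=G0|G1=1|1=1 G1=G0=1 G2=NOT G2=NOT 1=0 G3=G1=1 -> 1101
State from step 5 equals state from step 3 -> cycle length 2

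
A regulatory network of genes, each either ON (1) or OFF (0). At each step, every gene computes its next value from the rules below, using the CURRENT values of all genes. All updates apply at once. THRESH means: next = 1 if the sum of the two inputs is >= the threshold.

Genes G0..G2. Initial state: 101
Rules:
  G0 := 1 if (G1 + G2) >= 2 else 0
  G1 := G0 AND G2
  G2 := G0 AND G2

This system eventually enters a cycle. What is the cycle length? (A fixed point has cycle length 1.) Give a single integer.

Answer: 1

Derivation:
Step 0: 101
Step 1: G0=(0+1>=2)=0 G1=G0&G2=1&1=1 G2=G0&G2=1&1=1 -> 011
Step 2: G0=(1+1>=2)=1 G1=G0&G2=0&1=0 G2=G0&G2=0&1=0 -> 100
Step 3: G0=(0+0>=2)=0 G1=G0&G2=1&0=0 G2=G0&G2=1&0=0 -> 000
Step 4: G0=(0+0>=2)=0 G1=G0&G2=0&0=0 G2=G0&G2=0&0=0 -> 000
State from step 4 equals state from step 3 -> cycle length 1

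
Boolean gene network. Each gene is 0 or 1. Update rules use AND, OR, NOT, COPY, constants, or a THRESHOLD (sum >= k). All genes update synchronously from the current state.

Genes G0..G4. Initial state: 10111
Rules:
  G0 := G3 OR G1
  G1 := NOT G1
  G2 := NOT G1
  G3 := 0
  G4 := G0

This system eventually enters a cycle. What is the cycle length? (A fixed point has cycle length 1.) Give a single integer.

Answer: 2

Derivation:
Step 0: 10111
Step 1: G0=G3|G1=1|0=1 G1=NOT G1=NOT 0=1 G2=NOT G1=NOT 0=1 G3=0(const) G4=G0=1 -> 11101
Step 2: G0=G3|G1=0|1=1 G1=NOT G1=NOT 1=0 G2=NOT G1=NOT 1=0 G3=0(const) G4=G0=1 -> 10001
Step 3: G0=G3|G1=0|0=0 G1=NOT G1=NOT 0=1 G2=NOT G1=NOT 0=1 G3=0(const) G4=G0=1 -> 01101
Step 4: G0=G3|G1=0|1=1 G1=NOT G1=NOT 1=0 G2=NOT G1=NOT 1=0 G3=0(const) G4=G0=0 -> 10000
Step 5: G0=G3|G1=0|0=0 G1=NOT G1=NOT 0=1 G2=NOT G1=NOT 0=1 G3=0(const) G4=G0=1 -> 01101
State from step 5 equals state from step 3 -> cycle length 2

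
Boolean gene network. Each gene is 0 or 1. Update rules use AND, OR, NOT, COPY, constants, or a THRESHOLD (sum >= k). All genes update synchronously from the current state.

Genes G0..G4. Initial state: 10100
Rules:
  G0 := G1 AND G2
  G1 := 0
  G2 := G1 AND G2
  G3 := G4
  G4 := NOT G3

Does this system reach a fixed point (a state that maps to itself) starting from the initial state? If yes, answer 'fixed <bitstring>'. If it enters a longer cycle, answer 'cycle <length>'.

Step 0: 10100
Step 1: G0=G1&G2=0&1=0 G1=0(const) G2=G1&G2=0&1=0 G3=G4=0 G4=NOT G3=NOT 0=1 -> 00001
Step 2: G0=G1&G2=0&0=0 G1=0(const) G2=G1&G2=0&0=0 G3=G4=1 G4=NOT G3=NOT 0=1 -> 00011
Step 3: G0=G1&G2=0&0=0 G1=0(const) G2=G1&G2=0&0=0 G3=G4=1 G4=NOT G3=NOT 1=0 -> 00010
Step 4: G0=G1&G2=0&0=0 G1=0(const) G2=G1&G2=0&0=0 G3=G4=0 G4=NOT G3=NOT 1=0 -> 00000
Step 5: G0=G1&G2=0&0=0 G1=0(const) G2=G1&G2=0&0=0 G3=G4=0 G4=NOT G3=NOT 0=1 -> 00001
Cycle of length 4 starting at step 1 -> no fixed point

Answer: cycle 4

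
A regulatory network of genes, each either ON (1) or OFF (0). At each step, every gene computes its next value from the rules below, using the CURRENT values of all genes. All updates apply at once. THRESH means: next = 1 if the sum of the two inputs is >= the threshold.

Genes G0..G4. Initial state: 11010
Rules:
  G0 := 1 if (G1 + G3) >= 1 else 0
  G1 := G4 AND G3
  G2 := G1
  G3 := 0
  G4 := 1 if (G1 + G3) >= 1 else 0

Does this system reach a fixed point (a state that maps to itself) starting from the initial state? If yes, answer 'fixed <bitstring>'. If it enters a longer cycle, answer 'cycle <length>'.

Step 0: 11010
Step 1: G0=(1+1>=1)=1 G1=G4&G3=0&1=0 G2=G1=1 G3=0(const) G4=(1+1>=1)=1 -> 10101
Step 2: G0=(0+0>=1)=0 G1=G4&G3=1&0=0 G2=G1=0 G3=0(const) G4=(0+0>=1)=0 -> 00000
Step 3: G0=(0+0>=1)=0 G1=G4&G3=0&0=0 G2=G1=0 G3=0(const) G4=(0+0>=1)=0 -> 00000
Fixed point reached at step 2: 00000

Answer: fixed 00000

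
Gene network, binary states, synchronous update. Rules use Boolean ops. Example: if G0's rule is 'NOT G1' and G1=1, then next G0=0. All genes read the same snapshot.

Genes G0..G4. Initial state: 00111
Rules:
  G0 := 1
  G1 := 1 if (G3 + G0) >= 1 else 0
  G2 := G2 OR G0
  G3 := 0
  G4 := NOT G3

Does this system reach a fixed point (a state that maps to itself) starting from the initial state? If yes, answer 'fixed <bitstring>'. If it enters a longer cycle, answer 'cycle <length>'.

Answer: fixed 11101

Derivation:
Step 0: 00111
Step 1: G0=1(const) G1=(1+0>=1)=1 G2=G2|G0=1|0=1 G3=0(const) G4=NOT G3=NOT 1=0 -> 11100
Step 2: G0=1(const) G1=(0+1>=1)=1 G2=G2|G0=1|1=1 G3=0(const) G4=NOT G3=NOT 0=1 -> 11101
Step 3: G0=1(const) G1=(0+1>=1)=1 G2=G2|G0=1|1=1 G3=0(const) G4=NOT G3=NOT 0=1 -> 11101
Fixed point reached at step 2: 11101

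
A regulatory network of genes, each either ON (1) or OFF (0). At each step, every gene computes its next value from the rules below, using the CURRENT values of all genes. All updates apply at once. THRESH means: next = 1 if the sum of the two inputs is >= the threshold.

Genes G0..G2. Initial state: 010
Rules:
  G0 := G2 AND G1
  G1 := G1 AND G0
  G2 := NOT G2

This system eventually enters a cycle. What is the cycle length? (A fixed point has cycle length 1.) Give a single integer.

Answer: 2

Derivation:
Step 0: 010
Step 1: G0=G2&G1=0&1=0 G1=G1&G0=1&0=0 G2=NOT G2=NOT 0=1 -> 001
Step 2: G0=G2&G1=1&0=0 G1=G1&G0=0&0=0 G2=NOT G2=NOT 1=0 -> 000
Step 3: G0=G2&G1=0&0=0 G1=G1&G0=0&0=0 G2=NOT G2=NOT 0=1 -> 001
State from step 3 equals state from step 1 -> cycle length 2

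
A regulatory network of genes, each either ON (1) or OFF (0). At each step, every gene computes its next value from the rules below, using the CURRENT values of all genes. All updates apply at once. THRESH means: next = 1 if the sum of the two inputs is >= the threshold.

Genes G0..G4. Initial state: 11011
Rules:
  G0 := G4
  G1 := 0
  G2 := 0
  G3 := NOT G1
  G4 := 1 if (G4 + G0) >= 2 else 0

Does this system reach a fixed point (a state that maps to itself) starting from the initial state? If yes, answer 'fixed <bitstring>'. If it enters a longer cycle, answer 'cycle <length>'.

Step 0: 11011
Step 1: G0=G4=1 G1=0(const) G2=0(const) G3=NOT G1=NOT 1=0 G4=(1+1>=2)=1 -> 10001
Step 2: G0=G4=1 G1=0(const) G2=0(const) G3=NOT G1=NOT 0=1 G4=(1+1>=2)=1 -> 10011
Step 3: G0=G4=1 G1=0(const) G2=0(const) G3=NOT G1=NOT 0=1 G4=(1+1>=2)=1 -> 10011
Fixed point reached at step 2: 10011

Answer: fixed 10011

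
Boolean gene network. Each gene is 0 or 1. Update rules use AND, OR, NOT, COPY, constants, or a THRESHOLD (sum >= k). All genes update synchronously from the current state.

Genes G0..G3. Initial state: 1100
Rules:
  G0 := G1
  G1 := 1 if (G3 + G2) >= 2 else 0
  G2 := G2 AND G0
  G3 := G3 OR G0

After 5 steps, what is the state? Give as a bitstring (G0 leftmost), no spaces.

Step 1: G0=G1=1 G1=(0+0>=2)=0 G2=G2&G0=0&1=0 G3=G3|G0=0|1=1 -> 1001
Step 2: G0=G1=0 G1=(1+0>=2)=0 G2=G2&G0=0&1=0 G3=G3|G0=1|1=1 -> 0001
Step 3: G0=G1=0 G1=(1+0>=2)=0 G2=G2&G0=0&0=0 G3=G3|G0=1|0=1 -> 0001
Step 4: G0=G1=0 G1=(1+0>=2)=0 G2=G2&G0=0&0=0 G3=G3|G0=1|0=1 -> 0001
Step 5: G0=G1=0 G1=(1+0>=2)=0 G2=G2&G0=0&0=0 G3=G3|G0=1|0=1 -> 0001

0001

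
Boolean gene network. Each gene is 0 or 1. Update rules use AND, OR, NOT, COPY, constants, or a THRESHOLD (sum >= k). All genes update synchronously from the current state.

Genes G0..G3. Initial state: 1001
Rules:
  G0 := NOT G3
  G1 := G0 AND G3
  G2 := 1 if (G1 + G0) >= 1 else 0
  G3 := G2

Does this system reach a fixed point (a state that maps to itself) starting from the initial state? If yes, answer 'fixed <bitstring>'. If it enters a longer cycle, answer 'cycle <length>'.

Step 0: 1001
Step 1: G0=NOT G3=NOT 1=0 G1=G0&G3=1&1=1 G2=(0+1>=1)=1 G3=G2=0 -> 0110
Step 2: G0=NOT G3=NOT 0=1 G1=G0&G3=0&0=0 G2=(1+0>=1)=1 G3=G2=1 -> 1011
Step 3: G0=NOT G3=NOT 1=0 G1=G0&G3=1&1=1 G2=(0+1>=1)=1 G3=G2=1 -> 0111
Step 4: G0=NOT G3=NOT 1=0 G1=G0&G3=0&1=0 G2=(1+0>=1)=1 G3=G2=1 -> 0011
Step 5: G0=NOT G3=NOT 1=0 G1=G0&G3=0&1=0 G2=(0+0>=1)=0 G3=G2=1 -> 0001
Step 6: G0=NOT G3=NOT 1=0 G1=G0&G3=0&1=0 G2=(0+0>=1)=0 G3=G2=0 -> 0000
Step 7: G0=NOT G3=NOT 0=1 G1=G0&G3=0&0=0 G2=(0+0>=1)=0 G3=G2=0 -> 1000
Step 8: G0=NOT G3=NOT 0=1 G1=G0&G3=1&0=0 G2=(0+1>=1)=1 G3=G2=0 -> 1010
Step 9: G0=NOT G3=NOT 0=1 G1=G0&G3=1&0=0 G2=(0+1>=1)=1 G3=G2=1 -> 1011
Cycle of length 7 starting at step 2 -> no fixed point

Answer: cycle 7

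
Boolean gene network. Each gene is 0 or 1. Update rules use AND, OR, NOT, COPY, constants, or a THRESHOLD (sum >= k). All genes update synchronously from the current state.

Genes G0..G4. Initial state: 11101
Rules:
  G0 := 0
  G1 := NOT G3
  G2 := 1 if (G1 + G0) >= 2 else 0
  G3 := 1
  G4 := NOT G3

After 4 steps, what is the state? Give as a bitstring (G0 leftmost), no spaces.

Step 1: G0=0(const) G1=NOT G3=NOT 0=1 G2=(1+1>=2)=1 G3=1(const) G4=NOT G3=NOT 0=1 -> 01111
Step 2: G0=0(const) G1=NOT G3=NOT 1=0 G2=(1+0>=2)=0 G3=1(const) G4=NOT G3=NOT 1=0 -> 00010
Step 3: G0=0(const) G1=NOT G3=NOT 1=0 G2=(0+0>=2)=0 G3=1(const) G4=NOT G3=NOT 1=0 -> 00010
Step 4: G0=0(const) G1=NOT G3=NOT 1=0 G2=(0+0>=2)=0 G3=1(const) G4=NOT G3=NOT 1=0 -> 00010

00010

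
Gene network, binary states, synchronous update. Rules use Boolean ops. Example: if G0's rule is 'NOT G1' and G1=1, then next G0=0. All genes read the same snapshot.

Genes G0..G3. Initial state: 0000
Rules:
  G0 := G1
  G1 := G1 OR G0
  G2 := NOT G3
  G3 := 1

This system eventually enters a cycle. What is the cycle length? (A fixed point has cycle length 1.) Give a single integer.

Step 0: 0000
Step 1: G0=G1=0 G1=G1|G0=0|0=0 G2=NOT G3=NOT 0=1 G3=1(const) -> 0011
Step 2: G0=G1=0 G1=G1|G0=0|0=0 G2=NOT G3=NOT 1=0 G3=1(const) -> 0001
Step 3: G0=G1=0 G1=G1|G0=0|0=0 G2=NOT G3=NOT 1=0 G3=1(const) -> 0001
State from step 3 equals state from step 2 -> cycle length 1

Answer: 1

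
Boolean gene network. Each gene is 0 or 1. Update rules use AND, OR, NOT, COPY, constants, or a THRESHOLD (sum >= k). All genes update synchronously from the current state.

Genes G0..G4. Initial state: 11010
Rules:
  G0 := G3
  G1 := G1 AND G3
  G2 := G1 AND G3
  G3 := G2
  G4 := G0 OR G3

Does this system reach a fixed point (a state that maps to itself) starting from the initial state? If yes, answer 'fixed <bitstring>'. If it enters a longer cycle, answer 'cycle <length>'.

Step 0: 11010
Step 1: G0=G3=1 G1=G1&G3=1&1=1 G2=G1&G3=1&1=1 G3=G2=0 G4=G0|G3=1|1=1 -> 11101
Step 2: G0=G3=0 G1=G1&G3=1&0=0 G2=G1&G3=1&0=0 G3=G2=1 G4=G0|G3=1|0=1 -> 00011
Step 3: G0=G3=1 G1=G1&G3=0&1=0 G2=G1&G3=0&1=0 G3=G2=0 G4=G0|G3=0|1=1 -> 10001
Step 4: G0=G3=0 G1=G1&G3=0&0=0 G2=G1&G3=0&0=0 G3=G2=0 G4=G0|G3=1|0=1 -> 00001
Step 5: G0=G3=0 G1=G1&G3=0&0=0 G2=G1&G3=0&0=0 G3=G2=0 G4=G0|G3=0|0=0 -> 00000
Step 6: G0=G3=0 G1=G1&G3=0&0=0 G2=G1&G3=0&0=0 G3=G2=0 G4=G0|G3=0|0=0 -> 00000
Fixed point reached at step 5: 00000

Answer: fixed 00000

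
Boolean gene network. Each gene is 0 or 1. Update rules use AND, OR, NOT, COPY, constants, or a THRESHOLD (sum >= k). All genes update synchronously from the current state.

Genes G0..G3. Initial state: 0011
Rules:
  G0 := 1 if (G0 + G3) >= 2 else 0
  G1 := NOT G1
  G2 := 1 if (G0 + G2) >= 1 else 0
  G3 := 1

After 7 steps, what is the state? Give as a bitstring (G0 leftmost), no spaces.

Step 1: G0=(0+1>=2)=0 G1=NOT G1=NOT 0=1 G2=(0+1>=1)=1 G3=1(const) -> 0111
Step 2: G0=(0+1>=2)=0 G1=NOT G1=NOT 1=0 G2=(0+1>=1)=1 G3=1(const) -> 0011
Step 3: G0=(0+1>=2)=0 G1=NOT G1=NOT 0=1 G2=(0+1>=1)=1 G3=1(const) -> 0111
Step 4: G0=(0+1>=2)=0 G1=NOT G1=NOT 1=0 G2=(0+1>=1)=1 G3=1(const) -> 0011
Step 5: G0=(0+1>=2)=0 G1=NOT G1=NOT 0=1 G2=(0+1>=1)=1 G3=1(const) -> 0111
Step 6: G0=(0+1>=2)=0 G1=NOT G1=NOT 1=0 G2=(0+1>=1)=1 G3=1(const) -> 0011
Step 7: G0=(0+1>=2)=0 G1=NOT G1=NOT 0=1 G2=(0+1>=1)=1 G3=1(const) -> 0111

0111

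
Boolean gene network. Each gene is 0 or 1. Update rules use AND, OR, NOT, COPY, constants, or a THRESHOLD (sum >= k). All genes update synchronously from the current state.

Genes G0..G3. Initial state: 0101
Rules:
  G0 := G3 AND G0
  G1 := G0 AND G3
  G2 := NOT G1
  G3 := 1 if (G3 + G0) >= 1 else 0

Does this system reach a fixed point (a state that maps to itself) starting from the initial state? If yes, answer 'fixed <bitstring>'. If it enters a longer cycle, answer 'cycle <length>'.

Answer: fixed 0011

Derivation:
Step 0: 0101
Step 1: G0=G3&G0=1&0=0 G1=G0&G3=0&1=0 G2=NOT G1=NOT 1=0 G3=(1+0>=1)=1 -> 0001
Step 2: G0=G3&G0=1&0=0 G1=G0&G3=0&1=0 G2=NOT G1=NOT 0=1 G3=(1+0>=1)=1 -> 0011
Step 3: G0=G3&G0=1&0=0 G1=G0&G3=0&1=0 G2=NOT G1=NOT 0=1 G3=(1+0>=1)=1 -> 0011
Fixed point reached at step 2: 0011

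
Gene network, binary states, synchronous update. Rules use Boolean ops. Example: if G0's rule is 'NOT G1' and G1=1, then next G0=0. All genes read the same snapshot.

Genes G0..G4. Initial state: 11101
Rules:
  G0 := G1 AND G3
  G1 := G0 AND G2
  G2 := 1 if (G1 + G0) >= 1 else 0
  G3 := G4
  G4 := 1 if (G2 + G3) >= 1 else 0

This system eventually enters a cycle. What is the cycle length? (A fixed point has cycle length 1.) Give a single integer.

Step 0: 11101
Step 1: G0=G1&G3=1&0=0 G1=G0&G2=1&1=1 G2=(1+1>=1)=1 G3=G4=1 G4=(1+0>=1)=1 -> 01111
Step 2: G0=G1&G3=1&1=1 G1=G0&G2=0&1=0 G2=(1+0>=1)=1 G3=G4=1 G4=(1+1>=1)=1 -> 10111
Step 3: G0=G1&G3=0&1=0 G1=G0&G2=1&1=1 G2=(0+1>=1)=1 G3=G4=1 G4=(1+1>=1)=1 -> 01111
State from step 3 equals state from step 1 -> cycle length 2

Answer: 2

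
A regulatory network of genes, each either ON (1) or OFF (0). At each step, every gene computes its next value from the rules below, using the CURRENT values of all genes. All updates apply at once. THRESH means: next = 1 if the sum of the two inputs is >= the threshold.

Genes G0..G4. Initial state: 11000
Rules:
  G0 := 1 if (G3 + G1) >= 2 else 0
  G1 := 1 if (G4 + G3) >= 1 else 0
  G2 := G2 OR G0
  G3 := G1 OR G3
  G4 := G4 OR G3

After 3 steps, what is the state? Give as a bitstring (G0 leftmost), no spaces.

Step 1: G0=(0+1>=2)=0 G1=(0+0>=1)=0 G2=G2|G0=0|1=1 G3=G1|G3=1|0=1 G4=G4|G3=0|0=0 -> 00110
Step 2: G0=(1+0>=2)=0 G1=(0+1>=1)=1 G2=G2|G0=1|0=1 G3=G1|G3=0|1=1 G4=G4|G3=0|1=1 -> 01111
Step 3: G0=(1+1>=2)=1 G1=(1+1>=1)=1 G2=G2|G0=1|0=1 G3=G1|G3=1|1=1 G4=G4|G3=1|1=1 -> 11111

11111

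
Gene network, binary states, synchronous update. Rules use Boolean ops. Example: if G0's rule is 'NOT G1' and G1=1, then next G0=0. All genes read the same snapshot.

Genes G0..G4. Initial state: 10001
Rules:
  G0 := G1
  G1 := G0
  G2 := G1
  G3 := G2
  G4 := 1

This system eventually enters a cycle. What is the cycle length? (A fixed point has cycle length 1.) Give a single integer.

Answer: 2

Derivation:
Step 0: 10001
Step 1: G0=G1=0 G1=G0=1 G2=G1=0 G3=G2=0 G4=1(const) -> 01001
Step 2: G0=G1=1 G1=G0=0 G2=G1=1 G3=G2=0 G4=1(const) -> 10101
Step 3: G0=G1=0 G1=G0=1 G2=G1=0 G3=G2=1 G4=1(const) -> 01011
Step 4: G0=G1=1 G1=G0=0 G2=G1=1 G3=G2=0 G4=1(const) -> 10101
State from step 4 equals state from step 2 -> cycle length 2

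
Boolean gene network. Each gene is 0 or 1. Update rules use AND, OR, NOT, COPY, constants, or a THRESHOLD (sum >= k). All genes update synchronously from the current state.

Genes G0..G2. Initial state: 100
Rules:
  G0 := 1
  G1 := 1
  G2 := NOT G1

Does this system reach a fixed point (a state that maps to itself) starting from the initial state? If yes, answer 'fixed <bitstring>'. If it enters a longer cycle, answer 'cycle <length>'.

Answer: fixed 110

Derivation:
Step 0: 100
Step 1: G0=1(const) G1=1(const) G2=NOT G1=NOT 0=1 -> 111
Step 2: G0=1(const) G1=1(const) G2=NOT G1=NOT 1=0 -> 110
Step 3: G0=1(const) G1=1(const) G2=NOT G1=NOT 1=0 -> 110
Fixed point reached at step 2: 110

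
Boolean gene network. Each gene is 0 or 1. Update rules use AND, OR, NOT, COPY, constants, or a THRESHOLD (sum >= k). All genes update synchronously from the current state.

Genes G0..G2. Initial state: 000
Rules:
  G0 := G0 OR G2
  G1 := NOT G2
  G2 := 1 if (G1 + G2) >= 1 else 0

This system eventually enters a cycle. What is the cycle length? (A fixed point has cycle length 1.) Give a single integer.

Answer: 1

Derivation:
Step 0: 000
Step 1: G0=G0|G2=0|0=0 G1=NOT G2=NOT 0=1 G2=(0+0>=1)=0 -> 010
Step 2: G0=G0|G2=0|0=0 G1=NOT G2=NOT 0=1 G2=(1+0>=1)=1 -> 011
Step 3: G0=G0|G2=0|1=1 G1=NOT G2=NOT 1=0 G2=(1+1>=1)=1 -> 101
Step 4: G0=G0|G2=1|1=1 G1=NOT G2=NOT 1=0 G2=(0+1>=1)=1 -> 101
State from step 4 equals state from step 3 -> cycle length 1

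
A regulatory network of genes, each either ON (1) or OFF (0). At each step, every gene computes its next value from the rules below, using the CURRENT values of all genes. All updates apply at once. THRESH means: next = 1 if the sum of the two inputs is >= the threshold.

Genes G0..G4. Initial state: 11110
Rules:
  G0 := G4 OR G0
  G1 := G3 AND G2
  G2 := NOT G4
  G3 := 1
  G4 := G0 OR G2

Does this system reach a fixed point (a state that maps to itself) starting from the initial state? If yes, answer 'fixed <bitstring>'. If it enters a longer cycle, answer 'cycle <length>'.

Step 0: 11110
Step 1: G0=G4|G0=0|1=1 G1=G3&G2=1&1=1 G2=NOT G4=NOT 0=1 G3=1(const) G4=G0|G2=1|1=1 -> 11111
Step 2: G0=G4|G0=1|1=1 G1=G3&G2=1&1=1 G2=NOT G4=NOT 1=0 G3=1(const) G4=G0|G2=1|1=1 -> 11011
Step 3: G0=G4|G0=1|1=1 G1=G3&G2=1&0=0 G2=NOT G4=NOT 1=0 G3=1(const) G4=G0|G2=1|0=1 -> 10011
Step 4: G0=G4|G0=1|1=1 G1=G3&G2=1&0=0 G2=NOT G4=NOT 1=0 G3=1(const) G4=G0|G2=1|0=1 -> 10011
Fixed point reached at step 3: 10011

Answer: fixed 10011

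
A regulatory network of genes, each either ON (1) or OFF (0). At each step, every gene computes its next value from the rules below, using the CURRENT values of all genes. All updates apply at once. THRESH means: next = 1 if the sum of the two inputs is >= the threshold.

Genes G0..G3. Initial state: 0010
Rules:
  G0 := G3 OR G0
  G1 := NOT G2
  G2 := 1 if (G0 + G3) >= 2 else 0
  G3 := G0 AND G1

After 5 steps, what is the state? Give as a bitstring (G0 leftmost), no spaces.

Step 1: G0=G3|G0=0|0=0 G1=NOT G2=NOT 1=0 G2=(0+0>=2)=0 G3=G0&G1=0&0=0 -> 0000
Step 2: G0=G3|G0=0|0=0 G1=NOT G2=NOT 0=1 G2=(0+0>=2)=0 G3=G0&G1=0&0=0 -> 0100
Step 3: G0=G3|G0=0|0=0 G1=NOT G2=NOT 0=1 G2=(0+0>=2)=0 G3=G0&G1=0&1=0 -> 0100
Step 4: G0=G3|G0=0|0=0 G1=NOT G2=NOT 0=1 G2=(0+0>=2)=0 G3=G0&G1=0&1=0 -> 0100
Step 5: G0=G3|G0=0|0=0 G1=NOT G2=NOT 0=1 G2=(0+0>=2)=0 G3=G0&G1=0&1=0 -> 0100

0100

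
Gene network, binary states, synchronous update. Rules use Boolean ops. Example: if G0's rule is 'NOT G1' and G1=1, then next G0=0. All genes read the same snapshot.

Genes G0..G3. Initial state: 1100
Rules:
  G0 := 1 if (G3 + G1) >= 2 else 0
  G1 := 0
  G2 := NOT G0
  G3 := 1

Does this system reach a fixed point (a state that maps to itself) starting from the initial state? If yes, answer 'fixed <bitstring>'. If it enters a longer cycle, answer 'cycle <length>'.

Step 0: 1100
Step 1: G0=(0+1>=2)=0 G1=0(const) G2=NOT G0=NOT 1=0 G3=1(const) -> 0001
Step 2: G0=(1+0>=2)=0 G1=0(const) G2=NOT G0=NOT 0=1 G3=1(const) -> 0011
Step 3: G0=(1+0>=2)=0 G1=0(const) G2=NOT G0=NOT 0=1 G3=1(const) -> 0011
Fixed point reached at step 2: 0011

Answer: fixed 0011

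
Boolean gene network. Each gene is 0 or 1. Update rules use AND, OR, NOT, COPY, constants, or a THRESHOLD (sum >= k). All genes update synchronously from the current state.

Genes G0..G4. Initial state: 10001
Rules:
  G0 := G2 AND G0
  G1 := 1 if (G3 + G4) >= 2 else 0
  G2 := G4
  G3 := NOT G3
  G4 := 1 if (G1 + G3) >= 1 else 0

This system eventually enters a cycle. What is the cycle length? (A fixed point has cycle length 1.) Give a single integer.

Step 0: 10001
Step 1: G0=G2&G0=0&1=0 G1=(0+1>=2)=0 G2=G4=1 G3=NOT G3=NOT 0=1 G4=(0+0>=1)=0 -> 00110
Step 2: G0=G2&G0=1&0=0 G1=(1+0>=2)=0 G2=G4=0 G3=NOT G3=NOT 1=0 G4=(0+1>=1)=1 -> 00001
Step 3: G0=G2&G0=0&0=0 G1=(0+1>=2)=0 G2=G4=1 G3=NOT G3=NOT 0=1 G4=(0+0>=1)=0 -> 00110
State from step 3 equals state from step 1 -> cycle length 2

Answer: 2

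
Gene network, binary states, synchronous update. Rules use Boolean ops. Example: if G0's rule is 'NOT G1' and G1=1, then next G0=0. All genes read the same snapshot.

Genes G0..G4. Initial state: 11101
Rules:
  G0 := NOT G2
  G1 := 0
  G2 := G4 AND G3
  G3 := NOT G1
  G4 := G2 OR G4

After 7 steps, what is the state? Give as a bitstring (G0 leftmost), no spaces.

Step 1: G0=NOT G2=NOT 1=0 G1=0(const) G2=G4&G3=1&0=0 G3=NOT G1=NOT 1=0 G4=G2|G4=1|1=1 -> 00001
Step 2: G0=NOT G2=NOT 0=1 G1=0(const) G2=G4&G3=1&0=0 G3=NOT G1=NOT 0=1 G4=G2|G4=0|1=1 -> 10011
Step 3: G0=NOT G2=NOT 0=1 G1=0(const) G2=G4&G3=1&1=1 G3=NOT G1=NOT 0=1 G4=G2|G4=0|1=1 -> 10111
Step 4: G0=NOT G2=NOT 1=0 G1=0(const) G2=G4&G3=1&1=1 G3=NOT G1=NOT 0=1 G4=G2|G4=1|1=1 -> 00111
Step 5: G0=NOT G2=NOT 1=0 G1=0(const) G2=G4&G3=1&1=1 G3=NOT G1=NOT 0=1 G4=G2|G4=1|1=1 -> 00111
Step 6: G0=NOT G2=NOT 1=0 G1=0(const) G2=G4&G3=1&1=1 G3=NOT G1=NOT 0=1 G4=G2|G4=1|1=1 -> 00111
Step 7: G0=NOT G2=NOT 1=0 G1=0(const) G2=G4&G3=1&1=1 G3=NOT G1=NOT 0=1 G4=G2|G4=1|1=1 -> 00111

00111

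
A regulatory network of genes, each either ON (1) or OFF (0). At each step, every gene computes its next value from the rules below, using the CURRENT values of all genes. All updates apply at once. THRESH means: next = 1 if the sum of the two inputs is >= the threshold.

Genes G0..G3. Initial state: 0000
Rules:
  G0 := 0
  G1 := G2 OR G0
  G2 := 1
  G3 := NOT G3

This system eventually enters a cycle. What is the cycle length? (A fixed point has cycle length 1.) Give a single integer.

Step 0: 0000
Step 1: G0=0(const) G1=G2|G0=0|0=0 G2=1(const) G3=NOT G3=NOT 0=1 -> 0011
Step 2: G0=0(const) G1=G2|G0=1|0=1 G2=1(const) G3=NOT G3=NOT 1=0 -> 0110
Step 3: G0=0(const) G1=G2|G0=1|0=1 G2=1(const) G3=NOT G3=NOT 0=1 -> 0111
Step 4: G0=0(const) G1=G2|G0=1|0=1 G2=1(const) G3=NOT G3=NOT 1=0 -> 0110
State from step 4 equals state from step 2 -> cycle length 2

Answer: 2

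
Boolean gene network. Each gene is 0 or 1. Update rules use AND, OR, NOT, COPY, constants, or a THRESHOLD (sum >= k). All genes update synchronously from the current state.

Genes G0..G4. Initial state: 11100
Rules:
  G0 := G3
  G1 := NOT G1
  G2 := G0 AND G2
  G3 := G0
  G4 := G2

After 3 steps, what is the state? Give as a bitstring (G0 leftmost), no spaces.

Step 1: G0=G3=0 G1=NOT G1=NOT 1=0 G2=G0&G2=1&1=1 G3=G0=1 G4=G2=1 -> 00111
Step 2: G0=G3=1 G1=NOT G1=NOT 0=1 G2=G0&G2=0&1=0 G3=G0=0 G4=G2=1 -> 11001
Step 3: G0=G3=0 G1=NOT G1=NOT 1=0 G2=G0&G2=1&0=0 G3=G0=1 G4=G2=0 -> 00010

00010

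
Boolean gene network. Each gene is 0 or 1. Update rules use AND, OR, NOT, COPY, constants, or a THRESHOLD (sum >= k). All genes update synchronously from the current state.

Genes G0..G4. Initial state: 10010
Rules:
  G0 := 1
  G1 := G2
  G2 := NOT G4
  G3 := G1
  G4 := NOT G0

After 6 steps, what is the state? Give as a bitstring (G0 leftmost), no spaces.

Step 1: G0=1(const) G1=G2=0 G2=NOT G4=NOT 0=1 G3=G1=0 G4=NOT G0=NOT 1=0 -> 10100
Step 2: G0=1(const) G1=G2=1 G2=NOT G4=NOT 0=1 G3=G1=0 G4=NOT G0=NOT 1=0 -> 11100
Step 3: G0=1(const) G1=G2=1 G2=NOT G4=NOT 0=1 G3=G1=1 G4=NOT G0=NOT 1=0 -> 11110
Step 4: G0=1(const) G1=G2=1 G2=NOT G4=NOT 0=1 G3=G1=1 G4=NOT G0=NOT 1=0 -> 11110
Step 5: G0=1(const) G1=G2=1 G2=NOT G4=NOT 0=1 G3=G1=1 G4=NOT G0=NOT 1=0 -> 11110
Step 6: G0=1(const) G1=G2=1 G2=NOT G4=NOT 0=1 G3=G1=1 G4=NOT G0=NOT 1=0 -> 11110

11110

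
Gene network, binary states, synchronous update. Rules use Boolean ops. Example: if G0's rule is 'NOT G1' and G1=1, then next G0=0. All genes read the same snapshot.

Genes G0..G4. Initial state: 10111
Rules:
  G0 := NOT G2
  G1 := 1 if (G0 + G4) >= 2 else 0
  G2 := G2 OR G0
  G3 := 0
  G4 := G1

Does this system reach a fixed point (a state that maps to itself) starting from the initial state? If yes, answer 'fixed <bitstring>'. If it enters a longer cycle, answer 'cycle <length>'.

Answer: fixed 00100

Derivation:
Step 0: 10111
Step 1: G0=NOT G2=NOT 1=0 G1=(1+1>=2)=1 G2=G2|G0=1|1=1 G3=0(const) G4=G1=0 -> 01100
Step 2: G0=NOT G2=NOT 1=0 G1=(0+0>=2)=0 G2=G2|G0=1|0=1 G3=0(const) G4=G1=1 -> 00101
Step 3: G0=NOT G2=NOT 1=0 G1=(0+1>=2)=0 G2=G2|G0=1|0=1 G3=0(const) G4=G1=0 -> 00100
Step 4: G0=NOT G2=NOT 1=0 G1=(0+0>=2)=0 G2=G2|G0=1|0=1 G3=0(const) G4=G1=0 -> 00100
Fixed point reached at step 3: 00100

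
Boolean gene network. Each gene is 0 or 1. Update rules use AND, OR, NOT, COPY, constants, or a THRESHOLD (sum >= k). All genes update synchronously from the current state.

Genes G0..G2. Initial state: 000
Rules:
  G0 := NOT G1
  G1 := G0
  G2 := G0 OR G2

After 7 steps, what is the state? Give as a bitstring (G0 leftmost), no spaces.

Step 1: G0=NOT G1=NOT 0=1 G1=G0=0 G2=G0|G2=0|0=0 -> 100
Step 2: G0=NOT G1=NOT 0=1 G1=G0=1 G2=G0|G2=1|0=1 -> 111
Step 3: G0=NOT G1=NOT 1=0 G1=G0=1 G2=G0|G2=1|1=1 -> 011
Step 4: G0=NOT G1=NOT 1=0 G1=G0=0 G2=G0|G2=0|1=1 -> 001
Step 5: G0=NOT G1=NOT 0=1 G1=G0=0 G2=G0|G2=0|1=1 -> 101
Step 6: G0=NOT G1=NOT 0=1 G1=G0=1 G2=G0|G2=1|1=1 -> 111
Step 7: G0=NOT G1=NOT 1=0 G1=G0=1 G2=G0|G2=1|1=1 -> 011

011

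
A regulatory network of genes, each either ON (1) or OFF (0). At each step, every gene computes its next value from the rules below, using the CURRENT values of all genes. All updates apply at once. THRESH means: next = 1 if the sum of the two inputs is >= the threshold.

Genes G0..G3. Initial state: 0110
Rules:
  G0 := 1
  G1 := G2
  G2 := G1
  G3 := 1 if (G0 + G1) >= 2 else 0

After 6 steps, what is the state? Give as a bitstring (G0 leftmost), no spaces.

Step 1: G0=1(const) G1=G2=1 G2=G1=1 G3=(0+1>=2)=0 -> 1110
Step 2: G0=1(const) G1=G2=1 G2=G1=1 G3=(1+1>=2)=1 -> 1111
Step 3: G0=1(const) G1=G2=1 G2=G1=1 G3=(1+1>=2)=1 -> 1111
Step 4: G0=1(const) G1=G2=1 G2=G1=1 G3=(1+1>=2)=1 -> 1111
Step 5: G0=1(const) G1=G2=1 G2=G1=1 G3=(1+1>=2)=1 -> 1111
Step 6: G0=1(const) G1=G2=1 G2=G1=1 G3=(1+1>=2)=1 -> 1111

1111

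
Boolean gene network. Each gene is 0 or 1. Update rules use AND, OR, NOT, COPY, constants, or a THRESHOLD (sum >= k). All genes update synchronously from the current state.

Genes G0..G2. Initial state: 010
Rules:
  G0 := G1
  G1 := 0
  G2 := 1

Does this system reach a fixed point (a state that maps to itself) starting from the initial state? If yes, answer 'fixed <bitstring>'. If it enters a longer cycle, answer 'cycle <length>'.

Step 0: 010
Step 1: G0=G1=1 G1=0(const) G2=1(const) -> 101
Step 2: G0=G1=0 G1=0(const) G2=1(const) -> 001
Step 3: G0=G1=0 G1=0(const) G2=1(const) -> 001
Fixed point reached at step 2: 001

Answer: fixed 001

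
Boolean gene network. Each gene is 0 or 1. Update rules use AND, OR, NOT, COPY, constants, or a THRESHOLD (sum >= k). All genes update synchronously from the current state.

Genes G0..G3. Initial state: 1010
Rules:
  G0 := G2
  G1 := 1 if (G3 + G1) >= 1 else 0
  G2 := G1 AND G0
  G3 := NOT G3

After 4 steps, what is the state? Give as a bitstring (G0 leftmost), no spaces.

Step 1: G0=G2=1 G1=(0+0>=1)=0 G2=G1&G0=0&1=0 G3=NOT G3=NOT 0=1 -> 1001
Step 2: G0=G2=0 G1=(1+0>=1)=1 G2=G1&G0=0&1=0 G3=NOT G3=NOT 1=0 -> 0100
Step 3: G0=G2=0 G1=(0+1>=1)=1 G2=G1&G0=1&0=0 G3=NOT G3=NOT 0=1 -> 0101
Step 4: G0=G2=0 G1=(1+1>=1)=1 G2=G1&G0=1&0=0 G3=NOT G3=NOT 1=0 -> 0100

0100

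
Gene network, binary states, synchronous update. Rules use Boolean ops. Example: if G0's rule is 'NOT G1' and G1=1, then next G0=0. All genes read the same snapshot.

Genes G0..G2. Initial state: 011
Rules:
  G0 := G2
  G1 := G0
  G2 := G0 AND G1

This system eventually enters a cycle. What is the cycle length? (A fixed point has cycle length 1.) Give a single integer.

Answer: 1

Derivation:
Step 0: 011
Step 1: G0=G2=1 G1=G0=0 G2=G0&G1=0&1=0 -> 100
Step 2: G0=G2=0 G1=G0=1 G2=G0&G1=1&0=0 -> 010
Step 3: G0=G2=0 G1=G0=0 G2=G0&G1=0&1=0 -> 000
Step 4: G0=G2=0 G1=G0=0 G2=G0&G1=0&0=0 -> 000
State from step 4 equals state from step 3 -> cycle length 1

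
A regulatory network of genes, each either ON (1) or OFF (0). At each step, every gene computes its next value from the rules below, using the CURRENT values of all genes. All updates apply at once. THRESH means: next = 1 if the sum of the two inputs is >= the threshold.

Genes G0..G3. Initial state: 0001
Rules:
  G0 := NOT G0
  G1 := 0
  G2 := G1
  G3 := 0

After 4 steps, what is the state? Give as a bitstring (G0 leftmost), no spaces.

Step 1: G0=NOT G0=NOT 0=1 G1=0(const) G2=G1=0 G3=0(const) -> 1000
Step 2: G0=NOT G0=NOT 1=0 G1=0(const) G2=G1=0 G3=0(const) -> 0000
Step 3: G0=NOT G0=NOT 0=1 G1=0(const) G2=G1=0 G3=0(const) -> 1000
Step 4: G0=NOT G0=NOT 1=0 G1=0(const) G2=G1=0 G3=0(const) -> 0000

0000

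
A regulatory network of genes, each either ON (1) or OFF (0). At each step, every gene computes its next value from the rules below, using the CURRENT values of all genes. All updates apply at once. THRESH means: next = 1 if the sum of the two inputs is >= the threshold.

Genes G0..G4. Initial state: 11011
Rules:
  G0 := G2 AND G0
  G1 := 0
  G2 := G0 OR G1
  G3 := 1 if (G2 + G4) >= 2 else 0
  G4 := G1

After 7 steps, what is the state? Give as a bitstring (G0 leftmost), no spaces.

Step 1: G0=G2&G0=0&1=0 G1=0(const) G2=G0|G1=1|1=1 G3=(0+1>=2)=0 G4=G1=1 -> 00101
Step 2: G0=G2&G0=1&0=0 G1=0(const) G2=G0|G1=0|0=0 G3=(1+1>=2)=1 G4=G1=0 -> 00010
Step 3: G0=G2&G0=0&0=0 G1=0(const) G2=G0|G1=0|0=0 G3=(0+0>=2)=0 G4=G1=0 -> 00000
Step 4: G0=G2&G0=0&0=0 G1=0(const) G2=G0|G1=0|0=0 G3=(0+0>=2)=0 G4=G1=0 -> 00000
Step 5: G0=G2&G0=0&0=0 G1=0(const) G2=G0|G1=0|0=0 G3=(0+0>=2)=0 G4=G1=0 -> 00000
Step 6: G0=G2&G0=0&0=0 G1=0(const) G2=G0|G1=0|0=0 G3=(0+0>=2)=0 G4=G1=0 -> 00000
Step 7: G0=G2&G0=0&0=0 G1=0(const) G2=G0|G1=0|0=0 G3=(0+0>=2)=0 G4=G1=0 -> 00000

00000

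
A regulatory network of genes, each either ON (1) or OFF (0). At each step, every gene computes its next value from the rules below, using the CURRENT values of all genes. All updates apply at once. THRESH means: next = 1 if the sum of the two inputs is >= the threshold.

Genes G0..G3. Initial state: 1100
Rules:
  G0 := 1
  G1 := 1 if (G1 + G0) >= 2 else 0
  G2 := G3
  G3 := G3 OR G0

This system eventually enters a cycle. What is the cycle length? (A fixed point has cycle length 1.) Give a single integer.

Step 0: 1100
Step 1: G0=1(const) G1=(1+1>=2)=1 G2=G3=0 G3=G3|G0=0|1=1 -> 1101
Step 2: G0=1(const) G1=(1+1>=2)=1 G2=G3=1 G3=G3|G0=1|1=1 -> 1111
Step 3: G0=1(const) G1=(1+1>=2)=1 G2=G3=1 G3=G3|G0=1|1=1 -> 1111
State from step 3 equals state from step 2 -> cycle length 1

Answer: 1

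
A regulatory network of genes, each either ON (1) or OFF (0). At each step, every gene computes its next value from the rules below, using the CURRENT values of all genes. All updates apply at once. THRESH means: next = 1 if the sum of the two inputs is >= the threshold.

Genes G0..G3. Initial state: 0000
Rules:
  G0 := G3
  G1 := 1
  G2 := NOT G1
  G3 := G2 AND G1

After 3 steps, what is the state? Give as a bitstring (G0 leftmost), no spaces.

Step 1: G0=G3=0 G1=1(const) G2=NOT G1=NOT 0=1 G3=G2&G1=0&0=0 -> 0110
Step 2: G0=G3=0 G1=1(const) G2=NOT G1=NOT 1=0 G3=G2&G1=1&1=1 -> 0101
Step 3: G0=G3=1 G1=1(const) G2=NOT G1=NOT 1=0 G3=G2&G1=0&1=0 -> 1100

1100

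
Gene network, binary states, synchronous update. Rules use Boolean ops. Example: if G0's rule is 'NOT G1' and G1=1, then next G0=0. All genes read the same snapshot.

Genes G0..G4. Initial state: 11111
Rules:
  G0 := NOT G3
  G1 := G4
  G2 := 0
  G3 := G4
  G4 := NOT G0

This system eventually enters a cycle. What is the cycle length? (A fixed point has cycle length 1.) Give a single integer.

Step 0: 11111
Step 1: G0=NOT G3=NOT 1=0 G1=G4=1 G2=0(const) G3=G4=1 G4=NOT G0=NOT 1=0 -> 01010
Step 2: G0=NOT G3=NOT 1=0 G1=G4=0 G2=0(const) G3=G4=0 G4=NOT G0=NOT 0=1 -> 00001
Step 3: G0=NOT G3=NOT 0=1 G1=G4=1 G2=0(const) G3=G4=1 G4=NOT G0=NOT 0=1 -> 11011
Step 4: G0=NOT G3=NOT 1=0 G1=G4=1 G2=0(const) G3=G4=1 G4=NOT G0=NOT 1=0 -> 01010
State from step 4 equals state from step 1 -> cycle length 3

Answer: 3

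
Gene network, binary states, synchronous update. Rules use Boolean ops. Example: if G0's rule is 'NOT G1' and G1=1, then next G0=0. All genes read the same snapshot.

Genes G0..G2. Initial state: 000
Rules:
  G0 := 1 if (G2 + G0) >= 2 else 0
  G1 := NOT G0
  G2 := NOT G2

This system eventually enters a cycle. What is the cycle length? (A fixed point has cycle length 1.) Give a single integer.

Answer: 2

Derivation:
Step 0: 000
Step 1: G0=(0+0>=2)=0 G1=NOT G0=NOT 0=1 G2=NOT G2=NOT 0=1 -> 011
Step 2: G0=(1+0>=2)=0 G1=NOT G0=NOT 0=1 G2=NOT G2=NOT 1=0 -> 010
Step 3: G0=(0+0>=2)=0 G1=NOT G0=NOT 0=1 G2=NOT G2=NOT 0=1 -> 011
State from step 3 equals state from step 1 -> cycle length 2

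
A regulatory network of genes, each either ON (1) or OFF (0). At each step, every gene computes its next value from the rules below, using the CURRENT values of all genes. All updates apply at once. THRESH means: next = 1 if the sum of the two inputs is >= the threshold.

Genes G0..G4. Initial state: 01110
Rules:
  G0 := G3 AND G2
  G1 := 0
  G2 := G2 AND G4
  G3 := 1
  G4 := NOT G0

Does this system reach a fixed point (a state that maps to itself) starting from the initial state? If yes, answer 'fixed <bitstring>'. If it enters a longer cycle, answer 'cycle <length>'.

Answer: fixed 00011

Derivation:
Step 0: 01110
Step 1: G0=G3&G2=1&1=1 G1=0(const) G2=G2&G4=1&0=0 G3=1(const) G4=NOT G0=NOT 0=1 -> 10011
Step 2: G0=G3&G2=1&0=0 G1=0(const) G2=G2&G4=0&1=0 G3=1(const) G4=NOT G0=NOT 1=0 -> 00010
Step 3: G0=G3&G2=1&0=0 G1=0(const) G2=G2&G4=0&0=0 G3=1(const) G4=NOT G0=NOT 0=1 -> 00011
Step 4: G0=G3&G2=1&0=0 G1=0(const) G2=G2&G4=0&1=0 G3=1(const) G4=NOT G0=NOT 0=1 -> 00011
Fixed point reached at step 3: 00011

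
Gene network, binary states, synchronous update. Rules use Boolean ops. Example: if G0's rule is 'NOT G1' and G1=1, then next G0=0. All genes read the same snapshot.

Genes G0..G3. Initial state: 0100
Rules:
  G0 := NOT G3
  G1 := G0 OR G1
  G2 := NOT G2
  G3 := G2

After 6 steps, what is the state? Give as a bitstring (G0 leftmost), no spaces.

Step 1: G0=NOT G3=NOT 0=1 G1=G0|G1=0|1=1 G2=NOT G2=NOT 0=1 G3=G2=0 -> 1110
Step 2: G0=NOT G3=NOT 0=1 G1=G0|G1=1|1=1 G2=NOT G2=NOT 1=0 G3=G2=1 -> 1101
Step 3: G0=NOT G3=NOT 1=0 G1=G0|G1=1|1=1 G2=NOT G2=NOT 0=1 G3=G2=0 -> 0110
Step 4: G0=NOT G3=NOT 0=1 G1=G0|G1=0|1=1 G2=NOT G2=NOT 1=0 G3=G2=1 -> 1101
Step 5: G0=NOT G3=NOT 1=0 G1=G0|G1=1|1=1 G2=NOT G2=NOT 0=1 G3=G2=0 -> 0110
Step 6: G0=NOT G3=NOT 0=1 G1=G0|G1=0|1=1 G2=NOT G2=NOT 1=0 G3=G2=1 -> 1101

1101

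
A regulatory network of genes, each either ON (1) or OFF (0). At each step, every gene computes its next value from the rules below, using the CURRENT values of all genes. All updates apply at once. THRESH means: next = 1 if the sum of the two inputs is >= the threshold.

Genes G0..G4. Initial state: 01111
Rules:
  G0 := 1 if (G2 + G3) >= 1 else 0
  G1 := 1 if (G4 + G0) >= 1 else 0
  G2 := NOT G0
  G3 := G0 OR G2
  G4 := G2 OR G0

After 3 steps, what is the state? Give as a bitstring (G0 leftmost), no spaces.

Step 1: G0=(1+1>=1)=1 G1=(1+0>=1)=1 G2=NOT G0=NOT 0=1 G3=G0|G2=0|1=1 G4=G2|G0=1|0=1 -> 11111
Step 2: G0=(1+1>=1)=1 G1=(1+1>=1)=1 G2=NOT G0=NOT 1=0 G3=G0|G2=1|1=1 G4=G2|G0=1|1=1 -> 11011
Step 3: G0=(0+1>=1)=1 G1=(1+1>=1)=1 G2=NOT G0=NOT 1=0 G3=G0|G2=1|0=1 G4=G2|G0=0|1=1 -> 11011

11011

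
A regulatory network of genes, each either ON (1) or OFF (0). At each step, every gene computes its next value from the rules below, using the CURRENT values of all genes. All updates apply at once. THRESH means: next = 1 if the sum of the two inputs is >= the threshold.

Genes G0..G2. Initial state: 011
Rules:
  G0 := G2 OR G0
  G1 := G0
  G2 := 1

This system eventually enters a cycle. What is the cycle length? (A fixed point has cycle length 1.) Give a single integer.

Step 0: 011
Step 1: G0=G2|G0=1|0=1 G1=G0=0 G2=1(const) -> 101
Step 2: G0=G2|G0=1|1=1 G1=G0=1 G2=1(const) -> 111
Step 3: G0=G2|G0=1|1=1 G1=G0=1 G2=1(const) -> 111
State from step 3 equals state from step 2 -> cycle length 1

Answer: 1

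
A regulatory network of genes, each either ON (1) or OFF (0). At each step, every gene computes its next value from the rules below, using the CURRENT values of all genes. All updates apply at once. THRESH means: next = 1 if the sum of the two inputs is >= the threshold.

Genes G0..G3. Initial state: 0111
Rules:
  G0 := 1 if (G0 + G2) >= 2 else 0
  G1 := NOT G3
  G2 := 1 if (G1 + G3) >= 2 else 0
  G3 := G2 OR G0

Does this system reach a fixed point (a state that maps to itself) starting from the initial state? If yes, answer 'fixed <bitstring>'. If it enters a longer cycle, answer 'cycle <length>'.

Answer: fixed 0100

Derivation:
Step 0: 0111
Step 1: G0=(0+1>=2)=0 G1=NOT G3=NOT 1=0 G2=(1+1>=2)=1 G3=G2|G0=1|0=1 -> 0011
Step 2: G0=(0+1>=2)=0 G1=NOT G3=NOT 1=0 G2=(0+1>=2)=0 G3=G2|G0=1|0=1 -> 0001
Step 3: G0=(0+0>=2)=0 G1=NOT G3=NOT 1=0 G2=(0+1>=2)=0 G3=G2|G0=0|0=0 -> 0000
Step 4: G0=(0+0>=2)=0 G1=NOT G3=NOT 0=1 G2=(0+0>=2)=0 G3=G2|G0=0|0=0 -> 0100
Step 5: G0=(0+0>=2)=0 G1=NOT G3=NOT 0=1 G2=(1+0>=2)=0 G3=G2|G0=0|0=0 -> 0100
Fixed point reached at step 4: 0100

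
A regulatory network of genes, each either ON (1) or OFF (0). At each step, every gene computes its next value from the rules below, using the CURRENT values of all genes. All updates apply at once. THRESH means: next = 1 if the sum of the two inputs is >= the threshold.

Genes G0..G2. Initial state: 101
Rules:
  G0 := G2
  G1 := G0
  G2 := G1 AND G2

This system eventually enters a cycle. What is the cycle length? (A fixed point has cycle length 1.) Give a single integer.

Answer: 1

Derivation:
Step 0: 101
Step 1: G0=G2=1 G1=G0=1 G2=G1&G2=0&1=0 -> 110
Step 2: G0=G2=0 G1=G0=1 G2=G1&G2=1&0=0 -> 010
Step 3: G0=G2=0 G1=G0=0 G2=G1&G2=1&0=0 -> 000
Step 4: G0=G2=0 G1=G0=0 G2=G1&G2=0&0=0 -> 000
State from step 4 equals state from step 3 -> cycle length 1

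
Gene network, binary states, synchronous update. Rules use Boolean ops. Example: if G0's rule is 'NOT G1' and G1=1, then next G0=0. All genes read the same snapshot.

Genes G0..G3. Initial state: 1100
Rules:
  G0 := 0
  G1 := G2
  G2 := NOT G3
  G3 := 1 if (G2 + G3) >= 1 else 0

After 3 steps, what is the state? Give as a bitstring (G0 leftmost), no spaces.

Step 1: G0=0(const) G1=G2=0 G2=NOT G3=NOT 0=1 G3=(0+0>=1)=0 -> 0010
Step 2: G0=0(const) G1=G2=1 G2=NOT G3=NOT 0=1 G3=(1+0>=1)=1 -> 0111
Step 3: G0=0(const) G1=G2=1 G2=NOT G3=NOT 1=0 G3=(1+1>=1)=1 -> 0101

0101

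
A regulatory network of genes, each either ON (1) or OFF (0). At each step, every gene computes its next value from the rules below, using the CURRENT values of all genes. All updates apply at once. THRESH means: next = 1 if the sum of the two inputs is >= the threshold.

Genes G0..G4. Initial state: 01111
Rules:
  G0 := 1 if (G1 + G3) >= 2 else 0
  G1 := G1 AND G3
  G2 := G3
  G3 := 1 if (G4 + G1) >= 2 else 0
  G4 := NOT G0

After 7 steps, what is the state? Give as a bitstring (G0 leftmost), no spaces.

Step 1: G0=(1+1>=2)=1 G1=G1&G3=1&1=1 G2=G3=1 G3=(1+1>=2)=1 G4=NOT G0=NOT 0=1 -> 11111
Step 2: G0=(1+1>=2)=1 G1=G1&G3=1&1=1 G2=G3=1 G3=(1+1>=2)=1 G4=NOT G0=NOT 1=0 -> 11110
Step 3: G0=(1+1>=2)=1 G1=G1&G3=1&1=1 G2=G3=1 G3=(0+1>=2)=0 G4=NOT G0=NOT 1=0 -> 11100
Step 4: G0=(1+0>=2)=0 G1=G1&G3=1&0=0 G2=G3=0 G3=(0+1>=2)=0 G4=NOT G0=NOT 1=0 -> 00000
Step 5: G0=(0+0>=2)=0 G1=G1&G3=0&0=0 G2=G3=0 G3=(0+0>=2)=0 G4=NOT G0=NOT 0=1 -> 00001
Step 6: G0=(0+0>=2)=0 G1=G1&G3=0&0=0 G2=G3=0 G3=(1+0>=2)=0 G4=NOT G0=NOT 0=1 -> 00001
Step 7: G0=(0+0>=2)=0 G1=G1&G3=0&0=0 G2=G3=0 G3=(1+0>=2)=0 G4=NOT G0=NOT 0=1 -> 00001

00001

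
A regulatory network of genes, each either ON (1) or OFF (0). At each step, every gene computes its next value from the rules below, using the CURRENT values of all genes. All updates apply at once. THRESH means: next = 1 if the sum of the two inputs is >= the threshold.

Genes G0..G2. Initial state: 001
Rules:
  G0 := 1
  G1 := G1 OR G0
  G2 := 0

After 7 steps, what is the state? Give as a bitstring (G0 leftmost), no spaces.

Step 1: G0=1(const) G1=G1|G0=0|0=0 G2=0(const) -> 100
Step 2: G0=1(const) G1=G1|G0=0|1=1 G2=0(const) -> 110
Step 3: G0=1(const) G1=G1|G0=1|1=1 G2=0(const) -> 110
Step 4: G0=1(const) G1=G1|G0=1|1=1 G2=0(const) -> 110
Step 5: G0=1(const) G1=G1|G0=1|1=1 G2=0(const) -> 110
Step 6: G0=1(const) G1=G1|G0=1|1=1 G2=0(const) -> 110
Step 7: G0=1(const) G1=G1|G0=1|1=1 G2=0(const) -> 110

110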